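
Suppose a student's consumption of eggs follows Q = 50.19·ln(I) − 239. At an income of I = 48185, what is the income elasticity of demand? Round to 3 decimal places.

0.166

At I = 48185: Q = 302.189.
dQ/dI = 50.19/I = 0.00104161 at this income.
η = (dQ/dI)·(I/Q) = 0.00104161 × (48185/302.189) = 0.166.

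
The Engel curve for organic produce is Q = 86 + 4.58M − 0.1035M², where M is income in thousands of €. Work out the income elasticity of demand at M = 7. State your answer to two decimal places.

At M = 7: Q = 112.9885.
dQ/dM = 4.58 − 0.207M = 3.13100.
η = (dQ/dM)·(M/Q) = 3.13100 × (7/112.9885) = 0.19.

0.19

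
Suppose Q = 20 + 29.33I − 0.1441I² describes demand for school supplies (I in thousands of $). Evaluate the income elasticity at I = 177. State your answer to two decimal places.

-5.51

At I = 177: Q = 696.9011.
dQ/dI = 29.33 − 0.2882I = -21.68140.
η = (dQ/dI)·(I/Q) = -21.68140 × (177/696.9011) = -5.51.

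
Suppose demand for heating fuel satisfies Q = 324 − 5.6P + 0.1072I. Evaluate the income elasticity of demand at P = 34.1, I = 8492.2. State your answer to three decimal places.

At P = 34.1, I = 8492.2: Q = 1043.404.
Holding P constant, ∂Q/∂I = 0.1072.
η_I = (∂Q/∂I)·(I/Q) = 0.1072 × (8492.2/1043.404) = 0.872.

0.872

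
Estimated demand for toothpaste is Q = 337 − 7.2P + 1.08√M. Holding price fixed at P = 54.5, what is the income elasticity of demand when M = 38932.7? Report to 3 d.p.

0.676

At P = 54.5, M = 38932.7: Q = 157.699.
Holding P constant, ∂Q/∂M = 1.08/(2√M) = 0.00273676.
η_M = (∂Q/∂M)·(M/Q) = 0.00273676 × (38932.7/157.699) = 0.676.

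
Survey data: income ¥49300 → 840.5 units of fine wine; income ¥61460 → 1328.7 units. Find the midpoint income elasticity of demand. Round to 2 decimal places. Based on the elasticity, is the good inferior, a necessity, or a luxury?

2.05 (luxury)

ΔQ = 1328.7 − 840.5 = 488.2; midpoint Q̄ = (840.5 + 1328.7)/2 = 1084.6.
ΔI = 61460 − 49300 = 12160; midpoint Ī = (49300 + 61460)/2 = 55380.
η = (ΔQ/Q̄) ÷ (ΔI/Ī) = (488.2/1084.6) ÷ (12160/55380) = 2.05.
η > 1 ⇒ luxury.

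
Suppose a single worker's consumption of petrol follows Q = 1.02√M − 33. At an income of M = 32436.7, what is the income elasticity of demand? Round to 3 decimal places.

At M = 32436.7: Q = 150.704.
dQ/dM = 1.02/(2√M) = 0.00283173 at this income.
η = (dQ/dM)·(M/Q) = 0.00283173 × (32436.7/150.704) = 0.609.

0.609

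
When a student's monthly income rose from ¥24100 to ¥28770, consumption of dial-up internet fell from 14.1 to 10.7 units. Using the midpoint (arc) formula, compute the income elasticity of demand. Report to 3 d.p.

-1.552

ΔQ = 10.7 − 14.1 = -3.4; midpoint Q̄ = (14.1 + 10.7)/2 = 12.4.
ΔI = 28770 − 24100 = 4670; midpoint Ī = (24100 + 28770)/2 = 26435.
η = (ΔQ/Q̄) ÷ (ΔI/Ī) = (-3.4/12.4) ÷ (4670/26435) = -1.552.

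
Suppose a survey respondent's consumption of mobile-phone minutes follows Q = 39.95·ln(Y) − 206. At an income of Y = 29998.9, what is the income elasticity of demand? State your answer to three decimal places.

0.194

At Y = 29998.9: Q = 205.841.
dQ/dY = 39.95/Y = 0.00133172 at this income.
η = (dQ/dY)·(Y/Q) = 0.00133172 × (29998.9/205.841) = 0.194.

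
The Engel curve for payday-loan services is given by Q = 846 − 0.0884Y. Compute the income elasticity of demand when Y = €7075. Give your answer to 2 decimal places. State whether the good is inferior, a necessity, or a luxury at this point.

-2.84 (inferior good)

At Y = 7075: Q = 220.570.
dQ/dY = −0.0884.
η = (dQ/dY)·(Y/Q) = -0.0884 × (7075/220.570) = -2.84.
Since η < 0, the good is an inferior good.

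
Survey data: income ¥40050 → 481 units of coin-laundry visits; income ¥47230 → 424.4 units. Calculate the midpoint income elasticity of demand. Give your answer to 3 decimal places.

ΔQ = 424.4 − 481 = -56.6; midpoint Q̄ = (481 + 424.4)/2 = 452.7.
ΔI = 47230 − 40050 = 7180; midpoint Ī = (40050 + 47230)/2 = 43640.
η = (ΔQ/Q̄) ÷ (ΔI/Ī) = (-56.6/452.7) ÷ (7180/43640) = -0.760.

-0.760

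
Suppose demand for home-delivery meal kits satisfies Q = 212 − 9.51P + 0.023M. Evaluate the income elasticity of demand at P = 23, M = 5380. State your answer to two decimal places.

1.06

At P = 23, M = 5380: Q = 117.010.
Holding P constant, ∂Q/∂M = 0.023.
η_M = (∂Q/∂M)·(M/Q) = 0.023 × (5380/117.010) = 1.06.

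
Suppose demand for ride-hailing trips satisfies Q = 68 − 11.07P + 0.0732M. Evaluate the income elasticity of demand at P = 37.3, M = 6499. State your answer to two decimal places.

At P = 37.3, M = 6499: Q = 130.816.
Holding P constant, ∂Q/∂M = 0.0732.
η_M = (∂Q/∂M)·(M/Q) = 0.0732 × (6499/130.816) = 3.64.

3.64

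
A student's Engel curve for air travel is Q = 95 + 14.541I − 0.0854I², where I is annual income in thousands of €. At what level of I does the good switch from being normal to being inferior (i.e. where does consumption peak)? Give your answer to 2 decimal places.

dQ/dI = 14.541 − 0.1708I.
The good is inferior where dQ/dI < 0. Setting dQ/dI = 0 gives I = 14.541 / 0.1708 = 85.13.

85.13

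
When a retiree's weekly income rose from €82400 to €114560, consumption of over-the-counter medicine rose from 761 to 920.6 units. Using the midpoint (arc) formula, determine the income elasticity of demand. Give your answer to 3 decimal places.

0.581

ΔQ = 920.6 − 761 = 159.6; midpoint Q̄ = (761 + 920.6)/2 = 840.8.
ΔI = 114560 − 82400 = 32160; midpoint Ī = (82400 + 114560)/2 = 98480.
η = (ΔQ/Q̄) ÷ (ΔI/Ī) = (159.6/840.8) ÷ (32160/98480) = 0.581.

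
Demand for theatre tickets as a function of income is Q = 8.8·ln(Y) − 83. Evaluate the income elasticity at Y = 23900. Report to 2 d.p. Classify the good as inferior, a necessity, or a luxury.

1.54 (luxury)

At Y = 23900: Q = 5.718.
dQ/dY = 8.8/Y = 0.000368201 at this income.
η = (dQ/dY)·(Y/Q) = 0.000368201 × (23900/5.718) = 1.54.
Since η > 1, the good is a luxury.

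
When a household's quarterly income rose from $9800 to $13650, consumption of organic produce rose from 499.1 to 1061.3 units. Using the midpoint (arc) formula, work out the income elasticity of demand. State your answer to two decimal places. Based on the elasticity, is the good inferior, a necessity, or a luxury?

ΔQ = 1061.3 − 499.1 = 562.2; midpoint Q̄ = (499.1 + 1061.3)/2 = 780.2.
ΔI = 13650 − 9800 = 3850; midpoint Ī = (9800 + 13650)/2 = 11725.
η = (ΔQ/Q̄) ÷ (ΔI/Ī) = (562.2/780.2) ÷ (3850/11725) = 2.19.
η > 1 ⇒ luxury.

2.19 (luxury)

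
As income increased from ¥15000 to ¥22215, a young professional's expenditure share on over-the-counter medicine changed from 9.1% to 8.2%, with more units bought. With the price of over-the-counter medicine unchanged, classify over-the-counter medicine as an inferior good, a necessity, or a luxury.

necessity

Quantity rises but the budget share falls as income rises, so 0 < η < 1.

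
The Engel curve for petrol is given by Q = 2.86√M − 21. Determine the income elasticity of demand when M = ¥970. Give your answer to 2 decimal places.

0.65

At M = 970: Q = 68.074.
dQ/dM = 2.86/(2√M) = 0.0459145 at this income.
η = (dQ/dM)·(M/Q) = 0.0459145 × (970/68.074) = 0.65.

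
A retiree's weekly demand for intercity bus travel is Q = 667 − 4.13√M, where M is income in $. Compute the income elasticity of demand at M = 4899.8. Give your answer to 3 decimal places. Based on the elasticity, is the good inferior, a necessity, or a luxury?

At M = 4899.8: Q = 377.906.
dQ/dM = -4.13/(2√M) = -0.0295006 at this income.
η = (dQ/dM)·(M/Q) = -0.0295006 × (4899.8/377.906) = -0.382.
Since η < 0, the good is an inferior good.

-0.382 (inferior good)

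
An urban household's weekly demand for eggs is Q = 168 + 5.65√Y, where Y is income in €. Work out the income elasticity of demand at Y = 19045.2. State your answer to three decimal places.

0.411

At Y = 19045.2: Q = 947.725.
dQ/dY = 5.65/(2√Y) = 0.0204704 at this income.
η = (dQ/dY)·(Y/Q) = 0.0204704 × (19045.2/947.725) = 0.411.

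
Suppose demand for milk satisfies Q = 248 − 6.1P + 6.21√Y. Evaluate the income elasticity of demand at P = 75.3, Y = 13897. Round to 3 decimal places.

0.703

At P = 75.3, Y = 13897: Q = 520.739.
Holding P constant, ∂Q/∂Y = 6.21/(2√Y) = 0.0263391.
η_Y = (∂Q/∂Y)·(Y/Q) = 0.0263391 × (13897/520.739) = 0.703.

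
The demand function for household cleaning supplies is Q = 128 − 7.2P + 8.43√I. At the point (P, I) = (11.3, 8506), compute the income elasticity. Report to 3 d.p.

0.472

At P = 11.3, I = 8506: Q = 824.122.
Holding P constant, ∂Q/∂I = 8.43/(2√I) = 0.045702.
η_I = (∂Q/∂I)·(I/Q) = 0.045702 × (8506/824.122) = 0.472.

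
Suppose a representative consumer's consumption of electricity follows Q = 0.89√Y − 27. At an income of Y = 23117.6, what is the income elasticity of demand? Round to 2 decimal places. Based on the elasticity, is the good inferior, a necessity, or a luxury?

0.62 (necessity)

At Y = 23117.6: Q = 108.320.
dQ/dY = 0.89/(2√Y) = 0.00292677 at this income.
η = (dQ/dY)·(Y/Q) = 0.00292677 × (23117.6/108.320) = 0.62.
Since 0 < η < 1, the good is a necessity.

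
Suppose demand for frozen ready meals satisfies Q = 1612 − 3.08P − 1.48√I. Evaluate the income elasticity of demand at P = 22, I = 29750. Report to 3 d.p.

-0.099

At P = 22, I = 29750: Q = 1288.967.
Holding P constant, ∂Q/∂I = -1.48/(2√I) = -0.00429031.
η_I = (∂Q/∂I)·(I/Q) = -0.00429031 × (29750/1288.967) = -0.099.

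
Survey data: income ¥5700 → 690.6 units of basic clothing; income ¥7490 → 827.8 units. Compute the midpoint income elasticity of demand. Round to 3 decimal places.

0.666

ΔQ = 827.8 − 690.6 = 137.2; midpoint Q̄ = (690.6 + 827.8)/2 = 759.2.
ΔI = 7490 − 5700 = 1790; midpoint Ī = (5700 + 7490)/2 = 6595.
η = (ΔQ/Q̄) ÷ (ΔI/Ī) = (137.2/759.2) ÷ (1790/6595) = 0.666.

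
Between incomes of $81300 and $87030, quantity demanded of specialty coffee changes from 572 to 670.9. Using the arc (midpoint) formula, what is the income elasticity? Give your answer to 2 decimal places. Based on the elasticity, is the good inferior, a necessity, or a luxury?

2.34 (luxury)

ΔQ = 670.9 − 572 = 98.9; midpoint Q̄ = (572 + 670.9)/2 = 621.45.
ΔI = 87030 − 81300 = 5730; midpoint Ī = (81300 + 87030)/2 = 84165.
η = (ΔQ/Q̄) ÷ (ΔI/Ī) = (98.9/621.45) ÷ (5730/84165) = 2.34.
η > 1 ⇒ luxury.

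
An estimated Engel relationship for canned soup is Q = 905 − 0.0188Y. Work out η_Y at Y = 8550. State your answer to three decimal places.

-0.216

At Y = 8550: Q = 744.260.
dQ/dY = −0.0188.
η = (dQ/dY)·(Y/Q) = -0.0188 × (8550/744.260) = -0.216.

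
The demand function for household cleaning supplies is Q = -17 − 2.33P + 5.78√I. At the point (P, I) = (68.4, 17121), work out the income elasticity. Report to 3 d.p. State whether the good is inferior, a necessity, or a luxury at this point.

0.652 (necessity)

At P = 68.4, I = 17121: Q = 579.925.
Holding P constant, ∂Q/∂I = 5.78/(2√I) = 0.0220868.
η_I = (∂Q/∂I)·(I/Q) = 0.0220868 × (17121/579.925) = 0.652.
Since 0 < η < 1, this is a necessity.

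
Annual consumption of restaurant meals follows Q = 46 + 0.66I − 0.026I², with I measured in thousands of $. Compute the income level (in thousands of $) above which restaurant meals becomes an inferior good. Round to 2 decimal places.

12.69

dQ/dI = 0.66 − 0.052I.
The good is inferior where dQ/dI < 0. Setting dQ/dI = 0 gives I = 0.66 / 0.052 = 12.69.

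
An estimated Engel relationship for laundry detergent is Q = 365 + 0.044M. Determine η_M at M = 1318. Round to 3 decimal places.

0.137

At M = 1318: Q = 422.992.
dQ/dM = 0.044.
η = (dQ/dM)·(M/Q) = 0.044 × (1318/422.992) = 0.137.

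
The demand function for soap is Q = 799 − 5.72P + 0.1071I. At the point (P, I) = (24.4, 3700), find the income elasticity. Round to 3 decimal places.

At P = 24.4, I = 3700: Q = 1055.702.
Holding P constant, ∂Q/∂I = 0.1071.
η_I = (∂Q/∂I)·(I/Q) = 0.1071 × (3700/1055.702) = 0.375.

0.375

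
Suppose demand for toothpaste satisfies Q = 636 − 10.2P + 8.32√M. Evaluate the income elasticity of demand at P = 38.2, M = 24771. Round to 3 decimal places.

At P = 38.2, M = 24771: Q = 1555.829.
Holding P constant, ∂Q/∂M = 8.32/(2√M) = 0.0264315.
η_M = (∂Q/∂M)·(M/Q) = 0.0264315 × (24771/1555.829) = 0.421.

0.421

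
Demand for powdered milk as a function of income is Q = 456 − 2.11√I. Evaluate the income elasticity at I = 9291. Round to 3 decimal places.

-0.403

At I = 9291: Q = 252.617.
dQ/dI = -2.11/(2√I) = -0.0109451 at this income.
η = (dQ/dI)·(I/Q) = -0.0109451 × (9291/252.617) = -0.403.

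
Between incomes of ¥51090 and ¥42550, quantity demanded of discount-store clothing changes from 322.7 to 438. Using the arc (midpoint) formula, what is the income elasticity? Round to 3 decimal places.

ΔQ = 438 − 322.7 = 115.3; midpoint Q̄ = (322.7 + 438)/2 = 380.35.
ΔI = 42550 − 51090 = -8540; midpoint Ī = (51090 + 42550)/2 = 46820.
η = (ΔQ/Q̄) ÷ (ΔI/Ī) = (115.3/380.35) ÷ (-8540/46820) = -1.662.

-1.662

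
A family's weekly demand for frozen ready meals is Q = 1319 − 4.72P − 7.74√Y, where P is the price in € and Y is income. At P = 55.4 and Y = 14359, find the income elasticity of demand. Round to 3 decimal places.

-3.566

At P = 55.4, Y = 14359: Q = 130.035.
Holding P constant, ∂Q/∂Y = -7.74/(2√Y) = -0.032296.
η_Y = (∂Q/∂Y)·(Y/Q) = -0.032296 × (14359/130.035) = -3.566.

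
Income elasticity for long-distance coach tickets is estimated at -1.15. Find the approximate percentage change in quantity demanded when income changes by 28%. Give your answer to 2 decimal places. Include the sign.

-32.20%

%ΔQ ≈ η × %ΔI = -1.15 × 28% = -32.20%.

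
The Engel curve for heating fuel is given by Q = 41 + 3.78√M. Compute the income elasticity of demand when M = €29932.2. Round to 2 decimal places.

0.47

At M = 29932.2: Q = 694.975.
dQ/dM = 3.78/(2√M) = 0.0109243 at this income.
η = (dQ/dM)·(M/Q) = 0.0109243 × (29932.2/694.975) = 0.47.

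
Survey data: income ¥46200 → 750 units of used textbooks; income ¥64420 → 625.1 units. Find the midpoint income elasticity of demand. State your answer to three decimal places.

-0.551

ΔQ = 625.1 − 750 = -124.9; midpoint Q̄ = (750 + 625.1)/2 = 687.55.
ΔI = 64420 − 46200 = 18220; midpoint Ī = (46200 + 64420)/2 = 55310.
η = (ΔQ/Q̄) ÷ (ΔI/Ī) = (-124.9/687.55) ÷ (18220/55310) = -0.551.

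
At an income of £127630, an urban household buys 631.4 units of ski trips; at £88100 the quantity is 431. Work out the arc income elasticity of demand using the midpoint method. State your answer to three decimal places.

1.029

ΔQ = 431 − 631.4 = -200.4; midpoint Q̄ = (631.4 + 431)/2 = 531.2.
ΔI = 88100 − 127630 = -39530; midpoint Ī = (127630 + 88100)/2 = 107865.
η = (ΔQ/Q̄) ÷ (ΔI/Ī) = (-200.4/531.2) ÷ (-39530/107865) = 1.029.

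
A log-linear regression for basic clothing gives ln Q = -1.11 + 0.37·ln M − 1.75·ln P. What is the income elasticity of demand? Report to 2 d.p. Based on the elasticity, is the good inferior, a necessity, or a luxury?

0.37 (necessity)

In a log-linear demand, the coefficient on ln M is the income elasticity.
So η = 0.37.
0 < η < 1 ⇒ necessity.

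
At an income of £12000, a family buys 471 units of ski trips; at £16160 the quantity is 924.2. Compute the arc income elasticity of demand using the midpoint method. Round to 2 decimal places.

2.20

ΔQ = 924.2 − 471 = 453.2; midpoint Q̄ = (471 + 924.2)/2 = 697.6.
ΔI = 16160 − 12000 = 4160; midpoint Ī = (12000 + 16160)/2 = 14080.
η = (ΔQ/Q̄) ÷ (ΔI/Ī) = (453.2/697.6) ÷ (4160/14080) = 2.20.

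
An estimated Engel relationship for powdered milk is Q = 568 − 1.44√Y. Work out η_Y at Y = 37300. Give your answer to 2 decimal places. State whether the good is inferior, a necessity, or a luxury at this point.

-0.48 (inferior good)

At Y = 37300: Q = 289.890.
dQ/dY = -1.44/(2√Y) = -0.00372802 at this income.
η = (dQ/dY)·(Y/Q) = -0.00372802 × (37300/289.890) = -0.48.
Since η < 0, the good is an inferior good.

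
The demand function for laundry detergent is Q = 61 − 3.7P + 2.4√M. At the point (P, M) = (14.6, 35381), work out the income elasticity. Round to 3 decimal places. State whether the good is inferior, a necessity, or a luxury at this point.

0.492 (necessity)

At P = 14.6, M = 35381: Q = 458.416.
Holding P constant, ∂Q/∂M = 2.4/(2√M) = 0.00637964.
η_M = (∂Q/∂M)·(M/Q) = 0.00637964 × (35381/458.416) = 0.492.
Since 0 < η < 1, this is a necessity.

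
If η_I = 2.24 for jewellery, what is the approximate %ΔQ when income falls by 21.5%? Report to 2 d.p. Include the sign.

%ΔQ ≈ η × %ΔI = 2.24 × (-21.5%) = -48.16%.

-48.16%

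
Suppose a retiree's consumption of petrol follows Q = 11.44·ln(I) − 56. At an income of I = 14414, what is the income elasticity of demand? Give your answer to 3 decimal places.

At I = 14414: Q = 53.549.
dQ/dI = 11.44/I = 0.000793673 at this income.
η = (dQ/dI)·(I/Q) = 0.000793673 × (14414/53.549) = 0.214.

0.214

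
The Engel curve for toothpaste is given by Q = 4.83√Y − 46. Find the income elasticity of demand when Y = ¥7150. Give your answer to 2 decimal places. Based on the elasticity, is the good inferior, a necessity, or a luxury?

At Y = 7150: Q = 362.414.
dQ/dY = 4.83/(2√Y) = 0.0285604 at this income.
η = (dQ/dY)·(Y/Q) = 0.0285604 × (7150/362.414) = 0.56.
Since 0 < η < 1, the good is a necessity.

0.56 (necessity)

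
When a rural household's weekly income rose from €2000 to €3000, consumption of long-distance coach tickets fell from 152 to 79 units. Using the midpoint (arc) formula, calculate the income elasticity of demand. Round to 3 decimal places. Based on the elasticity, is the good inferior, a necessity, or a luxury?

-1.580 (inferior good)

ΔQ = 79 − 152 = -73; midpoint Q̄ = (152 + 79)/2 = 115.5.
ΔI = 3000 − 2000 = 1000; midpoint Ī = (2000 + 3000)/2 = 2500.
η = (ΔQ/Q̄) ÷ (ΔI/Ī) = (-73/115.5) ÷ (1000/2500) = -1.580.
η < 0 ⇒ inferior good.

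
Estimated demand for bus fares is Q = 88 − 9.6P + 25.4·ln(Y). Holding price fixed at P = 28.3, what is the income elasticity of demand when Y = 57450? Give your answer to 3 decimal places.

At P = 28.3, Y = 57450: Q = 94.670.
Holding P constant, ∂Q/∂Y = 25.4/Y = 0.000442124.
η_Y = (∂Q/∂Y)·(Y/Q) = 0.000442124 × (57450/94.670) = 0.268.

0.268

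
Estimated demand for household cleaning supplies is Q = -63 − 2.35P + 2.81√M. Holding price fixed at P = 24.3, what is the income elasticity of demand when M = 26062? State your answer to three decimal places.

At P = 24.3, M = 26062: Q = 333.534.
Holding P constant, ∂Q/∂M = 2.81/(2√M) = 0.00870307.
η_M = (∂Q/∂M)·(M/Q) = 0.00870307 × (26062/333.534) = 0.680.

0.680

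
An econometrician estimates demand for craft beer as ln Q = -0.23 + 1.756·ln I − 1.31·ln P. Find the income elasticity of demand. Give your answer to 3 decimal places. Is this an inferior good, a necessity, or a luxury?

In a log-linear demand, the coefficient on ln I is the income elasticity.
So η = 1.756.
η > 1 ⇒ luxury.

1.756 (luxury)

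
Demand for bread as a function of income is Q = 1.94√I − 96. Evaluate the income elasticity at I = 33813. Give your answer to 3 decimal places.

0.684

At I = 33813: Q = 260.733.
dQ/dI = 1.94/(2√I) = 0.00527509 at this income.
η = (dQ/dI)·(I/Q) = 0.00527509 × (33813/260.733) = 0.684.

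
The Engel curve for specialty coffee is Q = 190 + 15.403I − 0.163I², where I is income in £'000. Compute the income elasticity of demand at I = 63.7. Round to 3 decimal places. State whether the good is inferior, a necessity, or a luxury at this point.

-0.670 (inferior good)

At I = 63.7: Q = 509.7676.
dQ/dI = 15.403 − 0.326I = -5.36320.
η = (dQ/dI)·(I/Q) = -5.36320 × (63.7/509.7676) = -0.670.
η < 0 ⇒ inferior good.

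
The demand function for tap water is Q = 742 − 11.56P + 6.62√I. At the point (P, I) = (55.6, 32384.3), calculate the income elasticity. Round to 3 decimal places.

0.462

At P = 55.6, I = 32384.3: Q = 1290.575.
Holding P constant, ∂Q/∂I = 6.62/(2√I) = 0.0183933.
η_I = (∂Q/∂I)·(I/Q) = 0.0183933 × (32384.3/1290.575) = 0.462.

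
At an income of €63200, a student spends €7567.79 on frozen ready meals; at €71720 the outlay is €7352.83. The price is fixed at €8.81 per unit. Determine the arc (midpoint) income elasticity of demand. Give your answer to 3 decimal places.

With a constant price, Q₁ = 7567.79/8.81 = 859.000 and Q₂ = 7352.83/8.81 = 834.600 (equivalently, work directly with expenditure since P cancels).
Midpoint %ΔQ = (7352.83 − 7567.79)/7460.31 = -0.02881; midpoint %ΔI = (71720 − 63200)/67460 = 0.12630.
η = -0.02881 / 0.12630 = -0.228.

-0.228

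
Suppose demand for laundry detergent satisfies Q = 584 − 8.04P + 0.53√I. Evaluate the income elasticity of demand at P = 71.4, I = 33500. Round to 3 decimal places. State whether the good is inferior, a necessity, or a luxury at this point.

At P = 71.4, I = 33500: Q = 106.950.
Holding P constant, ∂Q/∂I = 0.53/(2√I) = 0.00144785.
η_I = (∂Q/∂I)·(I/Q) = 0.00144785 × (33500/106.950) = 0.454.
Since 0 < η < 1, this is a necessity.

0.454 (necessity)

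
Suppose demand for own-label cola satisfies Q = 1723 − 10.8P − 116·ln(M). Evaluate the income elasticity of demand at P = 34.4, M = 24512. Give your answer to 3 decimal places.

-0.648

At P = 34.4, M = 24512: Q = 179.078.
Holding P constant, ∂Q/∂M = -116/M = -0.00473238.
η_M = (∂Q/∂M)·(M/Q) = -0.00473238 × (24512/179.078) = -0.648.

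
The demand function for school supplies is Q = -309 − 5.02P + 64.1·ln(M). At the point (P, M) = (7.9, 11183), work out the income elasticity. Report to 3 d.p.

At P = 7.9, M = 11183: Q = 248.892.
Holding P constant, ∂Q/∂M = 64.1/M = 0.00573191.
η_M = (∂Q/∂M)·(M/Q) = 0.00573191 × (11183/248.892) = 0.258.

0.258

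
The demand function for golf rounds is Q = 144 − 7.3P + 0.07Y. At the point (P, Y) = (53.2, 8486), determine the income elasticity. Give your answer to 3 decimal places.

1.699

At P = 53.2, Y = 8486: Q = 349.660.
Holding P constant, ∂Q/∂Y = 0.07.
η_Y = (∂Q/∂Y)·(Y/Q) = 0.07 × (8486/349.660) = 1.699.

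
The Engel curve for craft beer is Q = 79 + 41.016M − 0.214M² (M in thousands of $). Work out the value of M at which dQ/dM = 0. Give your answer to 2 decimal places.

dQ/dM = 41.016 − 0.428M.
The good is inferior where dQ/dM < 0. Setting dQ/dM = 0 gives M = 41.016 / 0.428 = 95.83.

95.83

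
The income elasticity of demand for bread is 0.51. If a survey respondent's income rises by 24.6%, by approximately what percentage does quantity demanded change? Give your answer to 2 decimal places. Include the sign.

%ΔQ ≈ η × %ΔI = 0.51 × 24.6% = 12.55%.

12.55%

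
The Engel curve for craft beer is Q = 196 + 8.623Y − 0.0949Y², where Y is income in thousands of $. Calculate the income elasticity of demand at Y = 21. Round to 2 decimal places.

At Y = 21: Q = 335.2321.
dQ/dY = 8.623 − 0.1898Y = 4.63720.
η = (dQ/dY)·(Y/Q) = 4.63720 × (21/335.2321) = 0.29.

0.29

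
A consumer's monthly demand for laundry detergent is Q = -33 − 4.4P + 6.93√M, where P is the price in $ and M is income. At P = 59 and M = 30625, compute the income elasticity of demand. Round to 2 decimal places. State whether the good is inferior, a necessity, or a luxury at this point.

0.66 (necessity)

At P = 59, M = 30625: Q = 920.150.
Holding P constant, ∂Q/∂M = 6.93/(2√M) = 0.0198.
η_M = (∂Q/∂M)·(M/Q) = 0.0198 × (30625/920.150) = 0.66.
Since 0 < η < 1, this is a necessity.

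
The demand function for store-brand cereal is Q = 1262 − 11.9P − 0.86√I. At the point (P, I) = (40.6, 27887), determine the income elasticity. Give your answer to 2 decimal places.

At P = 40.6, I = 27887: Q = 635.245.
Holding P constant, ∂Q/∂I = -0.86/(2√I) = -0.00257494.
η_I = (∂Q/∂I)·(I/Q) = -0.00257494 × (27887/635.245) = -0.11.

-0.11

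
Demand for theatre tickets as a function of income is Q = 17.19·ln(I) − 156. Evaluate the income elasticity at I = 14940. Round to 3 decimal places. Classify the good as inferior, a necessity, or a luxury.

1.863 (luxury)

At I = 14940: Q = 9.227.
dQ/dI = 17.19/I = 0.0011506 at this income.
η = (dQ/dI)·(I/Q) = 0.0011506 × (14940/9.227) = 1.863.
Since η > 1, the good is a luxury.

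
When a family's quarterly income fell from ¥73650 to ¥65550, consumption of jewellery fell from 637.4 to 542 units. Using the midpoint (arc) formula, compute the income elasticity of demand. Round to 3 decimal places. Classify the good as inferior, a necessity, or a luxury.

1.390 (luxury)

ΔQ = 542 − 637.4 = -95.4; midpoint Q̄ = (637.4 + 542)/2 = 589.7.
ΔI = 65550 − 73650 = -8100; midpoint Ī = (73650 + 65550)/2 = 69600.
η = (ΔQ/Q̄) ÷ (ΔI/Ī) = (-95.4/589.7) ÷ (-8100/69600) = 1.390.
η > 1 ⇒ luxury.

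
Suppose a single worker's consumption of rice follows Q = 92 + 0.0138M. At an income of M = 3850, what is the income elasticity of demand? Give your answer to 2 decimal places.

0.37

At M = 3850: Q = 145.130.
dQ/dM = 0.0138.
η = (dQ/dM)·(M/Q) = 0.0138 × (3850/145.130) = 0.37.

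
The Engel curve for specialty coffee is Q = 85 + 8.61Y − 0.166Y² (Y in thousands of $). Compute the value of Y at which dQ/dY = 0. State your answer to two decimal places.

dQ/dY = 8.61 − 0.332Y.
The good is inferior where dQ/dY < 0. Setting dQ/dY = 0 gives Y = 8.61 / 0.332 = 25.93.

25.93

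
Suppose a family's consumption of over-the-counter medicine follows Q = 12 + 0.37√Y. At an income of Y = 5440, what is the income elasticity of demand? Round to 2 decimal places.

0.35

At Y = 5440: Q = 39.290.
dQ/dY = 0.37/(2√Y) = 0.00250826 at this income.
η = (dQ/dY)·(Y/Q) = 0.00250826 × (5440/39.290) = 0.35.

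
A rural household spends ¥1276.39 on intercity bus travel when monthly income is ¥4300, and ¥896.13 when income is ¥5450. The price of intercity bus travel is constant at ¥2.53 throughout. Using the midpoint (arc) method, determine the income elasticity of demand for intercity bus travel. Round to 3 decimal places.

-1.484

With a constant price, Q₁ = 1276.39/2.53 = 504.502 and Q₂ = 896.13/2.53 = 354.202 (equivalently, work directly with expenditure since P cancels).
Midpoint %ΔQ = (896.13 − 1276.39)/1086.26 = -0.35006; midpoint %ΔI = (5450 − 4300)/4875 = 0.23590.
η = -0.35006 / 0.23590 = -1.484.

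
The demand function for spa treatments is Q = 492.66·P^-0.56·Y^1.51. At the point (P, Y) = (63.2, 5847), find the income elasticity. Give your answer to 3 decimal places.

For a multiplicative demand Q = A·P^α·Y^β, the income elasticity is β everywhere.
Here β = 1.51, so η = 1.510.

1.510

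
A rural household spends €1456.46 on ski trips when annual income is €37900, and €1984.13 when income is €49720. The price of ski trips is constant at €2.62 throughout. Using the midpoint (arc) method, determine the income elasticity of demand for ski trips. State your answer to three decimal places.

1.137

With a constant price, Q₁ = 1456.46/2.62 = 555.901 and Q₂ = 1984.13/2.62 = 757.302 (equivalently, work directly with expenditure since P cancels).
Midpoint %ΔQ = (1984.13 − 1456.46)/1720.30 = 0.30673; midpoint %ΔI = (49720 − 37900)/43810 = 0.26980.
η = 0.30673 / 0.26980 = 1.137.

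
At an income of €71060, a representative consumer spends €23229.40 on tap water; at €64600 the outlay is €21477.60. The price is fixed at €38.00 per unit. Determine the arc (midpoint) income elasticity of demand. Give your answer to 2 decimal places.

With a constant price, Q₁ = 23229.40/38.00 = 611.300 and Q₂ = 21477.60/38.00 = 565.200 (equivalently, work directly with expenditure since P cancels).
Midpoint %ΔQ = (21477.60 − 23229.40)/22353.50 = -0.07837; midpoint %ΔI = (64600 − 71060)/67830 = -0.09524.
η = -0.07837 / -0.09524 = 0.82.

0.82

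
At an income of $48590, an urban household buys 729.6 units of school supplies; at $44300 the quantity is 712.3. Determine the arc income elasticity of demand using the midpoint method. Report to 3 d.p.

0.260

ΔQ = 712.3 − 729.6 = -17.3; midpoint Q̄ = (729.6 + 712.3)/2 = 720.95.
ΔI = 44300 − 48590 = -4290; midpoint Ī = (48590 + 44300)/2 = 46445.
η = (ΔQ/Q̄) ÷ (ΔI/Ī) = (-17.3/720.95) ÷ (-4290/46445) = 0.260.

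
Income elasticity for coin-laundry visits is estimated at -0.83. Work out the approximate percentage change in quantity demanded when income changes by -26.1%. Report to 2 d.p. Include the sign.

21.66%

%ΔQ ≈ η × %ΔI = -0.83 × (-26.1%) = 21.66%.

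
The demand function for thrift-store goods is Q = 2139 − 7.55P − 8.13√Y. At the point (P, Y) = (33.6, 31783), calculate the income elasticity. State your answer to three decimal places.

At P = 33.6, Y = 31783: Q = 435.921.
Holding P constant, ∂Q/∂Y = -8.13/(2√Y) = -0.0228015.
η_Y = (∂Q/∂Y)·(Y/Q) = -0.0228015 × (31783/435.921) = -1.662.

-1.662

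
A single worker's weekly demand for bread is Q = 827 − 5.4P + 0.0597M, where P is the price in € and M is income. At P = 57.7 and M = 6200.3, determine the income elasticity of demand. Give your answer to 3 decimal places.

At P = 57.7, M = 6200.3: Q = 885.578.
Holding P constant, ∂Q/∂M = 0.0597.
η_M = (∂Q/∂M)·(M/Q) = 0.0597 × (6200.3/885.578) = 0.418.

0.418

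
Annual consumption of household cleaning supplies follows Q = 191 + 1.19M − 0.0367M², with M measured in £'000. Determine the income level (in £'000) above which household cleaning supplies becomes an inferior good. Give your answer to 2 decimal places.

16.21

dQ/dM = 1.19 − 0.0734M.
The good is inferior where dQ/dM < 0. Setting dQ/dM = 0 gives M = 1.19 / 0.0734 = 16.21.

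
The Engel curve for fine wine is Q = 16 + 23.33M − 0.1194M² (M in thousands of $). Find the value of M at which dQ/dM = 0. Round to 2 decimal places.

97.70

dQ/dM = 23.33 − 0.2388M.
The good is inferior where dQ/dM < 0. Setting dQ/dM = 0 gives M = 23.33 / 0.2388 = 97.70.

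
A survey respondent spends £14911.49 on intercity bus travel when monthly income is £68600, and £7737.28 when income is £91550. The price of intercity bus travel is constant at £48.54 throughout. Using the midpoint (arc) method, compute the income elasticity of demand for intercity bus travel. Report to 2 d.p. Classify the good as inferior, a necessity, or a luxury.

-2.21 (inferior good)

With a constant price, Q₁ = 14911.49/48.54 = 307.200 and Q₂ = 7737.28/48.54 = 159.400 (equivalently, work directly with expenditure since P cancels).
Midpoint %ΔQ = (7737.28 − 14911.49)/11324.39 = -0.63352; midpoint %ΔI = (91550 − 68600)/80075 = 0.28661.
η = -0.63352 / 0.28661 = -2.21.
η < 0 ⇒ inferior good.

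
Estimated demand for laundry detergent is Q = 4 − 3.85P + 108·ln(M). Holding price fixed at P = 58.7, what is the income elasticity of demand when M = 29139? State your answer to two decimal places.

0.12

At P = 58.7, M = 29139: Q = 888.227.
Holding P constant, ∂Q/∂M = 108/M = 0.00370637.
η_M = (∂Q/∂M)·(M/Q) = 0.00370637 × (29139/888.227) = 0.12.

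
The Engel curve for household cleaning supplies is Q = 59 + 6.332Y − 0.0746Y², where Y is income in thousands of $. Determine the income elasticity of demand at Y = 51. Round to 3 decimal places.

At Y = 51: Q = 187.8974.
dQ/dY = 6.332 − 0.1492Y = -1.27720.
η = (dQ/dY)·(Y/Q) = -1.27720 × (51/187.8974) = -0.347.

-0.347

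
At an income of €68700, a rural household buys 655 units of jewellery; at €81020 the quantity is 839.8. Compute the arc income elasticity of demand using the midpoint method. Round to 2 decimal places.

1.50

ΔQ = 839.8 − 655 = 184.8; midpoint Q̄ = (655 + 839.8)/2 = 747.4.
ΔI = 81020 − 68700 = 12320; midpoint Ī = (68700 + 81020)/2 = 74860.
η = (ΔQ/Q̄) ÷ (ΔI/Ī) = (184.8/747.4) ÷ (12320/74860) = 1.50.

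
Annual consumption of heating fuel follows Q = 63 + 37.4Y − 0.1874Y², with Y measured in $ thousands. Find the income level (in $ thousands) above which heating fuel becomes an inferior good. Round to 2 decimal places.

99.79

dQ/dY = 37.4 − 0.3748Y.
The good is inferior where dQ/dY < 0. Setting dQ/dY = 0 gives Y = 37.4 / 0.3748 = 99.79.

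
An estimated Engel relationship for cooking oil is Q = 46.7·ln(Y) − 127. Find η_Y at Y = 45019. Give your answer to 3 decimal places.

At Y = 45019: Q = 373.383.
dQ/dY = 46.7/Y = 0.00103734 at this income.
η = (dQ/dY)·(Y/Q) = 0.00103734 × (45019/373.383) = 0.125.

0.125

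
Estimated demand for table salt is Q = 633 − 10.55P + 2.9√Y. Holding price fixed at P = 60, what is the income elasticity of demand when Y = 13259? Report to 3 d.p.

At P = 60, Y = 13259: Q = 333.928.
Holding P constant, ∂Q/∂Y = 2.9/(2√Y) = 0.0125925.
η_Y = (∂Q/∂Y)·(Y/Q) = 0.0125925 × (13259/333.928) = 0.500.

0.500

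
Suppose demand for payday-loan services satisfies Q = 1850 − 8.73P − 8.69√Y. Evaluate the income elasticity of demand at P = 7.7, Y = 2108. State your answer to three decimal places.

At P = 7.7, Y = 2108: Q = 1383.795.
Holding P constant, ∂Q/∂Y = -8.69/(2√Y) = -0.0946356.
η_Y = (∂Q/∂Y)·(Y/Q) = -0.0946356 × (2108/1383.795) = -0.144.

-0.144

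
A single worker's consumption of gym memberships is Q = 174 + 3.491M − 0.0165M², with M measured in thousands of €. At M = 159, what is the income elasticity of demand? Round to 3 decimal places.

-0.895

At M = 159: Q = 311.9325.
dQ/dM = 3.491 − 0.033M = -1.75600.
η = (dQ/dM)·(M/Q) = -1.75600 × (159/311.9325) = -0.895.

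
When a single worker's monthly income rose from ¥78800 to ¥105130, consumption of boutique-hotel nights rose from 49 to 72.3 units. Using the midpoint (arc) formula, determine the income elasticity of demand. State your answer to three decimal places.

ΔQ = 72.3 − 49 = 23.3; midpoint Q̄ = (49 + 72.3)/2 = 60.65.
ΔI = 105130 − 78800 = 26330; midpoint Ī = (78800 + 105130)/2 = 91965.
η = (ΔQ/Q̄) ÷ (ΔI/Ī) = (23.3/60.65) ÷ (26330/91965) = 1.342.

1.342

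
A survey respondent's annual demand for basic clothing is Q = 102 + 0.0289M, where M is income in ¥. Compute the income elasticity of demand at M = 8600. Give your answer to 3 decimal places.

0.709

At M = 8600: Q = 350.540.
dQ/dM = 0.0289.
η = (dQ/dM)·(M/Q) = 0.0289 × (8600/350.540) = 0.709.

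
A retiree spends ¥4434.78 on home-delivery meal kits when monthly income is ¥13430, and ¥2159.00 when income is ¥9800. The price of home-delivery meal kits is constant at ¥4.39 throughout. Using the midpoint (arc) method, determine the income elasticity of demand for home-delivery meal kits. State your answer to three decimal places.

With a constant price, Q₁ = 4434.78/4.39 = 1010.200 and Q₂ = 2159.00/4.39 = 491.800 (equivalently, work directly with expenditure since P cancels).
Midpoint %ΔQ = (2159.00 − 4434.78)/3296.89 = -0.69028; midpoint %ΔI = (9800 − 13430)/11615 = -0.31253.
η = -0.69028 / -0.31253 = 2.209.

2.209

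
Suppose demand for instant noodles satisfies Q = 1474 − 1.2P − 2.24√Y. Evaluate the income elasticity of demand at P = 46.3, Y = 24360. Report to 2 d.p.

-0.16

At P = 46.3, Y = 24360: Q = 1068.828.
Holding P constant, ∂Q/∂Y = -2.24/(2√Y) = -0.00717595.
η_Y = (∂Q/∂Y)·(Y/Q) = -0.00717595 × (24360/1068.828) = -0.16.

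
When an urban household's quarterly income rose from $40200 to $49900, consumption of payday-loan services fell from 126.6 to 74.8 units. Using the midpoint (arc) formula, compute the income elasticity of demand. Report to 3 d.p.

ΔQ = 74.8 − 126.6 = -51.8; midpoint Q̄ = (126.6 + 74.8)/2 = 100.7.
ΔI = 49900 − 40200 = 9700; midpoint Ī = (40200 + 49900)/2 = 45050.
η = (ΔQ/Q̄) ÷ (ΔI/Ī) = (-51.8/100.7) ÷ (9700/45050) = -2.389.

-2.389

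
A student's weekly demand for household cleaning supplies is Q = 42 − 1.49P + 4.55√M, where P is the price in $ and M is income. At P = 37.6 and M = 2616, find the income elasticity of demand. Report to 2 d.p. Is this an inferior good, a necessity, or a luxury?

0.53 (necessity)

At P = 37.6, M = 2616: Q = 218.694.
Holding P constant, ∂Q/∂M = 4.55/(2√M) = 0.0444798.
η_M = (∂Q/∂M)·(M/Q) = 0.0444798 × (2616/218.694) = 0.53.
Since 0 < η < 1, this is a necessity.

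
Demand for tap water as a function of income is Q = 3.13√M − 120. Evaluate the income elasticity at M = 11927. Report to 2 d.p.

At M = 11927: Q = 221.830.
dQ/dM = 3.13/(2√M) = 0.0143301 at this income.
η = (dQ/dM)·(M/Q) = 0.0143301 × (11927/221.830) = 0.77.

0.77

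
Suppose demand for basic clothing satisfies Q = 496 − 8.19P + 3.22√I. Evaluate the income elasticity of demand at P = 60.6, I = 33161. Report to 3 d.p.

0.500

At P = 60.6, I = 33161: Q = 586.053.
Holding P constant, ∂Q/∂I = 3.22/(2√I) = 0.00884122.
η_I = (∂Q/∂I)·(I/Q) = 0.00884122 × (33161/586.053) = 0.500.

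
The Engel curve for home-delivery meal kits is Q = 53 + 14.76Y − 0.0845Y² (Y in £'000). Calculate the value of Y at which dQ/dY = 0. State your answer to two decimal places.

87.34

dQ/dY = 14.76 − 0.169Y.
The good is inferior where dQ/dY < 0. Setting dQ/dY = 0 gives Y = 14.76 / 0.169 = 87.34.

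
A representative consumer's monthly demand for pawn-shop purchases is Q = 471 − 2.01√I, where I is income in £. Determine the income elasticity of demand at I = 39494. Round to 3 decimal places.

-2.791

At I = 39494: Q = 71.551.
dQ/dI = -2.01/(2√I) = -0.00505709 at this income.
η = (dQ/dI)·(I/Q) = -0.00505709 × (39494/71.551) = -2.791.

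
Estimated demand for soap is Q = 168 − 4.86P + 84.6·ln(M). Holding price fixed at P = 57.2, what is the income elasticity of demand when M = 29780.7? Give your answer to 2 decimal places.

At P = 57.2, M = 29780.7: Q = 761.525.
Holding P constant, ∂Q/∂M = 84.6/M = 0.00284077.
η_M = (∂Q/∂M)·(M/Q) = 0.00284077 × (29780.7/761.525) = 0.11.

0.11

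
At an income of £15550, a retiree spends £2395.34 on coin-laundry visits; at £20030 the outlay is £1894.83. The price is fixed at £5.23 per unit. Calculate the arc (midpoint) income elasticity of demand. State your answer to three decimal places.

With a constant price, Q₁ = 2395.34/5.23 = 458.000 and Q₂ = 1894.83/5.23 = 362.300 (equivalently, work directly with expenditure since P cancels).
Midpoint %ΔQ = (1894.83 − 2395.34)/2145.09 = -0.23333; midpoint %ΔI = (20030 − 15550)/17790 = 0.25183.
η = -0.23333 / 0.25183 = -0.927.

-0.927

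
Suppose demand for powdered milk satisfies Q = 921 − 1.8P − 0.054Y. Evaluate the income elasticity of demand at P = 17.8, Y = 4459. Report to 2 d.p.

At P = 17.8, Y = 4459: Q = 648.174.
Holding P constant, ∂Q/∂Y = −0.054.
η_Y = (∂Q/∂Y)·(Y/Q) = -0.054 × (4459/648.174) = -0.37.

-0.37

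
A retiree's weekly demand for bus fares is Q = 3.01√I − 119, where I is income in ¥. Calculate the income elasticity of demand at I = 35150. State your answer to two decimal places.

At I = 35150: Q = 445.325.
dQ/dI = 3.01/(2√I) = 0.00802738 at this income.
η = (dQ/dI)·(I/Q) = 0.00802738 × (35150/445.325) = 0.63.

0.63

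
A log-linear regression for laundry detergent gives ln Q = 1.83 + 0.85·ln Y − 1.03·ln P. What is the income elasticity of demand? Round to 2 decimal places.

0.85

In a log-linear demand, the coefficient on ln Y is the income elasticity.
So η = 0.85.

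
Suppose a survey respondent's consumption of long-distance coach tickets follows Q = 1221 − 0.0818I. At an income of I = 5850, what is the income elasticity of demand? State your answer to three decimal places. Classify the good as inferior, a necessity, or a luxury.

At I = 5850: Q = 742.470.
dQ/dI = −0.0818.
η = (dQ/dI)·(I/Q) = -0.0818 × (5850/742.470) = -0.645.
Since η < 0, the good is an inferior good.

-0.645 (inferior good)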